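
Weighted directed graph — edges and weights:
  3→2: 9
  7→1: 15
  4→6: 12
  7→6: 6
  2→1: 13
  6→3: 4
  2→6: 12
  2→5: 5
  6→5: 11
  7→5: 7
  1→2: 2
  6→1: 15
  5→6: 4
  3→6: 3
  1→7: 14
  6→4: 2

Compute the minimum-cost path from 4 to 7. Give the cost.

41

Candidate routes:
4→6→1→7: 12 + 15 + 14 = 41
4→6→3→2→1→7: 12 + 4 + 9 + 13 + 14 = 52
Best route has total 41.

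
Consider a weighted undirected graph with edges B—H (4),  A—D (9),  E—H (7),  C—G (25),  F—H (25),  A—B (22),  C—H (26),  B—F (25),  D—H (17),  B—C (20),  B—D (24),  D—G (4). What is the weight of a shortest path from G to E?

28

Some routes from G to E:
G-D-B-C-H-E: 4 + 24 + 20 + 26 + 7 = 81
G-D-H-E: 4 + 17 + 7 = 28
G-D-B-H-E: 4 + 24 + 4 + 7 = 39
G-D-A-B-H-E: 4 + 9 + 22 + 4 + 7 = 46
G-C-B-H-E: 25 + 20 + 4 + 7 = 56
G-C-H-E: 25 + 26 + 7 = 58
Best route has total 28.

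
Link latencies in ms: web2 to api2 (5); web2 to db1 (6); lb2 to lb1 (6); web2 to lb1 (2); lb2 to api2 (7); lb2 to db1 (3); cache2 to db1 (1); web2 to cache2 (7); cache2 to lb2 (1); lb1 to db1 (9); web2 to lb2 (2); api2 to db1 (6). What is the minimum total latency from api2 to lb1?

7

Some routes from api2 to lb1:
api2 → lb2 → lb1: 7 + 6 = 13
api2 → web2 → lb1: 5 + 2 = 7
api2 → db1 → cache2 → lb2 → web2 → lb1: 6 + 1 + 1 + 2 + 2 = 12
api2 → lb2 → web2 → lb1: 7 + 2 + 2 = 11
api2 → db1 → lb2 → web2 → lb1: 6 + 3 + 2 + 2 = 13
Best route has total 7 ms.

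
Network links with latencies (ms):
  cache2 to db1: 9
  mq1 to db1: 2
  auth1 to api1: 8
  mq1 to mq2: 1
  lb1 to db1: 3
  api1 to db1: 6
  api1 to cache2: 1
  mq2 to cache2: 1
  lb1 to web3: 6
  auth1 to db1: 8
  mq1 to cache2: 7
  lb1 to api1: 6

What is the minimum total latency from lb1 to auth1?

Checking several routes:
lb1 -> api1 -> auth1: 6 + 8 = 14
lb1 -> api1 -> db1 -> auth1: 6 + 6 + 8 = 20
lb1 -> db1 -> mq1 -> mq2 -> cache2 -> api1 -> auth1: 3 + 2 + 1 + 1 + 1 + 8 = 16
lb1 -> db1 -> auth1: 3 + 8 = 11
lb1 -> api1 -> cache2 -> mq2 -> mq1 -> db1 -> auth1: 6 + 1 + 1 + 1 + 2 + 8 = 19
lb1 -> db1 -> api1 -> auth1: 3 + 6 + 8 = 17
The minimum is 11 ms.

11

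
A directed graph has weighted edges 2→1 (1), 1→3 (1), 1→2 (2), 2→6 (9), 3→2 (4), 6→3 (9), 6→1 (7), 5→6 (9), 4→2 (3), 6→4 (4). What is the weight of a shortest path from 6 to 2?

7

Paths from 6 to 2:
6→1→2: 7 + 2 = 9
6→3→2: 9 + 4 = 13
6→4→2: 4 + 3 = 7
6→1→3→2: 7 + 1 + 4 = 12
Best route has total 7.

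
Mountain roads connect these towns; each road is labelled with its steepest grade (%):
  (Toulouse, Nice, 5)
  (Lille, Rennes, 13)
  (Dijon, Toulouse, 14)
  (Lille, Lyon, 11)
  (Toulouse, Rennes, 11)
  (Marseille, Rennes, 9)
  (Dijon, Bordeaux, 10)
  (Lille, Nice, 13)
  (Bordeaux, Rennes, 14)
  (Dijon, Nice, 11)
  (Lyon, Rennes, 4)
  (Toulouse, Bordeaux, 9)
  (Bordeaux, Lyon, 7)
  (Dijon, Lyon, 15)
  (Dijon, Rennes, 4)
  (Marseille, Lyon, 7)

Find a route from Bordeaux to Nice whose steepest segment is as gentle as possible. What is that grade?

9

Comparing a few candidate routes:
Bordeaux → Toulouse → Rennes → Dijon → Nice: max(9, 11, 4, 11) = 11
Bordeaux → Toulouse → Nice: max(9, 5) = 9
Bordeaux → Dijon → Nice: max(10, 11) = 11
Smallest bottleneck: 9%.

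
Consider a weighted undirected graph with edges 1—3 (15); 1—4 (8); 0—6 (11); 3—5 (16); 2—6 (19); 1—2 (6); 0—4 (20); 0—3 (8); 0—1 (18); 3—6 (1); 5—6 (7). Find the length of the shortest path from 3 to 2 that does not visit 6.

21

Routes from 3 to 2 avoiding 6:
3-1-2: 15 + 6 = 21
3-0-1-2: 8 + 18 + 6 = 32
3-0-4-1-2: 8 + 20 + 8 + 6 = 42
Shortest: 21.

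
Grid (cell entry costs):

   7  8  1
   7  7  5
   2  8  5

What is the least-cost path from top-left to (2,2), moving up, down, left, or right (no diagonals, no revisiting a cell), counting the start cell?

One optimal route is [0,0] → [0,1] → [0,2] → [1,2] → [2,2].
Its cost is 7 + 8 + 1 + 5 + 5 = 26.

26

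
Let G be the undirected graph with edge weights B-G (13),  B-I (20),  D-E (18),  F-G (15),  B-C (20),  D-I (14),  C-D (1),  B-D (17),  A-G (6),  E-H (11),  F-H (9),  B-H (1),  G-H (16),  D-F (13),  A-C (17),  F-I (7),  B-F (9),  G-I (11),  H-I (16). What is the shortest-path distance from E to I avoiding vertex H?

Checking several routes:
E-D-I: 18 + 14 = 32
E-D-C-A-G-I: 18 + 1 + 17 + 6 + 11 = 53
E-D-C-B-F-I: 18 + 1 + 20 + 9 + 7 = 55
E-D-F-I: 18 + 13 + 7 = 38
E-D-B-F-I: 18 + 17 + 9 + 7 = 51
The minimum is 32.

32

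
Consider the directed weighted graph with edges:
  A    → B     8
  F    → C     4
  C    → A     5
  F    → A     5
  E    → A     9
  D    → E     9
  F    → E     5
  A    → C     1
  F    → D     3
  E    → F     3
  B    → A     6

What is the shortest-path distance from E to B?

16

Paths from E to B:
E→A→B: 9 + 8 = 17
E→F→C→A→B: 3 + 4 + 5 + 8 = 20
E→F→A→B: 3 + 5 + 8 = 16
Best route has total 16.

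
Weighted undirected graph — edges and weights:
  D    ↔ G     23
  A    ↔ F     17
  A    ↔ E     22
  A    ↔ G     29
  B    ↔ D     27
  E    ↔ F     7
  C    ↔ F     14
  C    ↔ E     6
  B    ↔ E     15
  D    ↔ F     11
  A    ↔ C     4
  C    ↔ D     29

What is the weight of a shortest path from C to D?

24

Checking several routes:
C -> F -> D: 14 + 11 = 25
C -> D: 29
C -> E -> F -> D: 6 + 7 + 11 = 24
Shortest: 24.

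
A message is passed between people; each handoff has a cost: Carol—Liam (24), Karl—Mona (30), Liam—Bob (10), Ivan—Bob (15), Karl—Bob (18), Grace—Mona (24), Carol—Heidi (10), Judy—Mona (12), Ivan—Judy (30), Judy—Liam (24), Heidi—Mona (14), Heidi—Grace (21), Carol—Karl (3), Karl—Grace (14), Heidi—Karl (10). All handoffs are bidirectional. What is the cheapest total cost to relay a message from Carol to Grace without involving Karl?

A few of the Carol→Grace routes:
Carol→Liam→Judy→Mona→Grace: 24 + 24 + 12 + 24 = 84
Carol→Liam→Judy→Mona→Heidi→Grace: 24 + 24 + 12 + 14 + 21 = 95
Carol→Heidi→Mona→Grace: 10 + 14 + 24 = 48
Carol→Heidi→Grace: 10 + 21 = 31
Carol→Liam→Bob→Ivan→Judy→Mona→Grace: 24 + 10 + 15 + 30 + 12 + 24 = 115
The minimum is 31.

31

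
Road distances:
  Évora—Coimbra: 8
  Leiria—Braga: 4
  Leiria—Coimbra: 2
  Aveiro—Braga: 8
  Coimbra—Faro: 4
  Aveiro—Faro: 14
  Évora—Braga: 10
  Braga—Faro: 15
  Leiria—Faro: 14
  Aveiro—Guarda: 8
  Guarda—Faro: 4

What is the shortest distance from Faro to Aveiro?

12

A few of the Faro→Aveiro routes:
Faro - Guarda - Aveiro: 4 + 8 = 12
Faro - Braga - Aveiro: 15 + 8 = 23
Faro - Coimbra - Leiria - Braga - Aveiro: 4 + 2 + 4 + 8 = 18
Faro - Aveiro: 14
The minimum is 12.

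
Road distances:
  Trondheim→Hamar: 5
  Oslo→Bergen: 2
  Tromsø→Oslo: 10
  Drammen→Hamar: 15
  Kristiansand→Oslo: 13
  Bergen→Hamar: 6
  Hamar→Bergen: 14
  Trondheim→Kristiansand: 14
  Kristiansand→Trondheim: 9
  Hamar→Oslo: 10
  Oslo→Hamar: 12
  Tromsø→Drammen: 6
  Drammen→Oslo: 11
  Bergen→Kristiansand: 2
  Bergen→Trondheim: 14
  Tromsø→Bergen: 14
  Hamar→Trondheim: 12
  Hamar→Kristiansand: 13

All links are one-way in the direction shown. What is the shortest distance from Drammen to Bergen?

13

Checking several routes:
Drammen-Oslo-Hamar-Bergen: 11 + 12 + 14 = 37
Drammen-Oslo-Bergen: 11 + 2 = 13
Drammen-Hamar-Bergen: 15 + 14 = 29
Drammen-Hamar-Oslo-Bergen: 15 + 10 + 2 = 27
Drammen-Hamar-Kristiansand-Oslo-Bergen: 15 + 13 + 13 + 2 = 43
The minimum is 13.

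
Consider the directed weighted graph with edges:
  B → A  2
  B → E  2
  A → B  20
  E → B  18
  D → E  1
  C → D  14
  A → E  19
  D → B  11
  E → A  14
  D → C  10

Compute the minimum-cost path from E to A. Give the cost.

Paths from E to A:
E → A: 14
E → B → A: 18 + 2 = 20
Shortest: 14.

14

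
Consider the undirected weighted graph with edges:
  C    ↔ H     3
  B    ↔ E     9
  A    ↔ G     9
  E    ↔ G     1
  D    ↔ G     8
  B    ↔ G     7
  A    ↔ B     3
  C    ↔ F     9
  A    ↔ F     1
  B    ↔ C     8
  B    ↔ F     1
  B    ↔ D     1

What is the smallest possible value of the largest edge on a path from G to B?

7

Some routes from G to B:
G -> D -> B: max(8, 1) = 8
G -> B: max(7) = 7
G -> E -> B: max(1, 9) = 9
Smallest bottleneck: 7.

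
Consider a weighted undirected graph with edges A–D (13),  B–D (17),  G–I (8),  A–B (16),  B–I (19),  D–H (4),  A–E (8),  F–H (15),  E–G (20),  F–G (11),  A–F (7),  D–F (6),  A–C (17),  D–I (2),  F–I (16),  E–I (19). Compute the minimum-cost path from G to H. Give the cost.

14

Checking several routes:
G -> F -> H: 11 + 15 = 26
G -> I -> F -> D -> H: 8 + 16 + 6 + 4 = 34
G -> I -> D -> H: 8 + 2 + 4 = 14
G -> F -> I -> D -> H: 11 + 16 + 2 + 4 = 33
G -> F -> D -> H: 11 + 6 + 4 = 21
G -> I -> D -> F -> H: 8 + 2 + 6 + 15 = 31
Shortest: 14.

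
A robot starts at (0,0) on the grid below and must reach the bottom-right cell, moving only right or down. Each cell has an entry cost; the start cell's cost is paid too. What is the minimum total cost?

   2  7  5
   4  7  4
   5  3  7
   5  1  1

One optimal route is (0,0) (1,0) (2,0) (2,1) (3,1) (3,2).
Its cost is 2 + 4 + 5 + 3 + 1 + 1 = 16.

16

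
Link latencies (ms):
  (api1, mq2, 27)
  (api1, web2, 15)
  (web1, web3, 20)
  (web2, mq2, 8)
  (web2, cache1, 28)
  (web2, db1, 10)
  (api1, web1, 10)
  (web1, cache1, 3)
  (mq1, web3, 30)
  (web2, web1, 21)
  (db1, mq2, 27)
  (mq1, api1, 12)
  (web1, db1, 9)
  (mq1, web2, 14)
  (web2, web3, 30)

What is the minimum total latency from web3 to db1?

A few of the web3→db1 routes:
web3 -> web1 -> api1 -> web2 -> db1: 20 + 10 + 15 + 10 = 55
web3 -> web1 -> db1: 20 + 9 = 29
web3 -> web1 -> web2 -> db1: 20 + 21 + 10 = 51
web3 -> mq1 -> web2 -> db1: 30 + 14 + 10 = 54
web3 -> web2 -> db1: 30 + 10 = 40
Best route has total 29 ms.

29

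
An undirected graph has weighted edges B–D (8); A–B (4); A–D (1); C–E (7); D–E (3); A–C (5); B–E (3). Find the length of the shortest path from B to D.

Candidate routes:
B-E-C-A-D: 3 + 7 + 5 + 1 = 16
B-A-D: 4 + 1 = 5
B-E-D: 3 + 3 = 6
B-A-C-E-D: 4 + 5 + 7 + 3 = 19
B-D: 8
Shortest: 5.

5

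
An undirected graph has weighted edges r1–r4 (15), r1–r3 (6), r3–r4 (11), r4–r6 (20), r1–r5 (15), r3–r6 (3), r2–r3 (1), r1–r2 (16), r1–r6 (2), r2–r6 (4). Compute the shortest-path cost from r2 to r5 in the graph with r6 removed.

22

Paths from r2 to r5 avoiding r6:
r2 → r1 → r5: 16 + 15 = 31
r2 → r3 → r1 → r5: 1 + 6 + 15 = 22
r2 → r3 → r4 → r1 → r5: 1 + 11 + 15 + 15 = 42
The minimum is 22.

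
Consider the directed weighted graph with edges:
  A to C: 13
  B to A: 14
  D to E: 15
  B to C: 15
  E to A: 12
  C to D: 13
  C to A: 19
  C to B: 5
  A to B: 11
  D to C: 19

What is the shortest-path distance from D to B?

24

Checking several routes:
D - E - A - C - B: 15 + 12 + 13 + 5 = 45
D - C - B: 19 + 5 = 24
D - E - A - B: 15 + 12 + 11 = 38
Shortest: 24.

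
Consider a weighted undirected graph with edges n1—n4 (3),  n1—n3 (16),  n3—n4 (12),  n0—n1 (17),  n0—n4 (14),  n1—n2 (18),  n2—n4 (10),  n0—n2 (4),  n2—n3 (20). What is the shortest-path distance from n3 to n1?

15

Comparing a few candidate routes:
n3-n1: 16
n3-n2-n4-n1: 20 + 10 + 3 = 33
n3-n4-n1: 12 + 3 = 15
Best route has total 15.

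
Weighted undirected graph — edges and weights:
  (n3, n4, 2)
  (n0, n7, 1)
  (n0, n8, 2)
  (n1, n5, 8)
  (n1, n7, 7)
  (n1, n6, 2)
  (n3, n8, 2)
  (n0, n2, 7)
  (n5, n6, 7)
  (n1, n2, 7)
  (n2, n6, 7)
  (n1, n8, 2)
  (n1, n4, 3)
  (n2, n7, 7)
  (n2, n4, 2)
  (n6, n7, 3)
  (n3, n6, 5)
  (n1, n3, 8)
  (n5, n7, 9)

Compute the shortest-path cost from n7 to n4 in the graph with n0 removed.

8

Checking several routes:
n7→n1→n4: 7 + 3 = 10
n7→n6→n1→n4: 3 + 2 + 3 = 8
n7→n6→n3→n4: 3 + 5 + 2 = 10
n7→n2→n4: 7 + 2 = 9
Shortest: 8.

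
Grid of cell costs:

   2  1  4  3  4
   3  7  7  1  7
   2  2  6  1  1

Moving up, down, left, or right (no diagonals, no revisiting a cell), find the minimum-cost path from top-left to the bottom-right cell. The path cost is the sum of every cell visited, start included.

13

One optimal route is (0,0)→(0,1)→(0,2)→(0,3)→(1,3)→(2,3)→(2,4).
Its cost is 2 + 1 + 4 + 3 + 1 + 1 + 1 = 13.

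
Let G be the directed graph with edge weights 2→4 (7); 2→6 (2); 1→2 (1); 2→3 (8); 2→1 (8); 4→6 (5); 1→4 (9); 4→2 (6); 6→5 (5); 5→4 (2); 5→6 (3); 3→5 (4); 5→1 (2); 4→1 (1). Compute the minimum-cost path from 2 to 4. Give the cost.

Routes from 2 to 4:
2-6-5-1-4: 2 + 5 + 2 + 9 = 18
2-3-5-1-4: 8 + 4 + 2 + 9 = 23
2-4: 7
2-6-5-4: 2 + 5 + 2 = 9
2-3-5-4: 8 + 4 + 2 = 14
2-1-4: 8 + 9 = 17
The minimum is 7.

7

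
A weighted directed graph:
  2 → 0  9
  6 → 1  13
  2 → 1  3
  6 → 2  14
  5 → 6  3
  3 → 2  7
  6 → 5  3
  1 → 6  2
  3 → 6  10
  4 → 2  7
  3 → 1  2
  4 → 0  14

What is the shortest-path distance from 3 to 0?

16

Routes from 3 to 0:
3 - 6 - 2 - 0: 10 + 14 + 9 = 33
3 - 2 - 0: 7 + 9 = 16
3 - 1 - 6 - 2 - 0: 2 + 2 + 14 + 9 = 27
Best route has total 16.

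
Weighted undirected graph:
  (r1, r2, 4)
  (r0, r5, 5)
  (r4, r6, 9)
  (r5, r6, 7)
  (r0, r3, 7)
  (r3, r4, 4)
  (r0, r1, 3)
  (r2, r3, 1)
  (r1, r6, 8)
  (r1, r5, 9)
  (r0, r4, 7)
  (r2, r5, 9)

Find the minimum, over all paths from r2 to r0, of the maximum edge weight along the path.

4

Checking several routes:
r2 -> r3 -> r0: max(1, 7) = 7
r2 -> r3 -> r4 -> r0: max(1, 4, 7) = 7
r2 -> r1 -> r0: max(4, 3) = 4
Smallest bottleneck: 4.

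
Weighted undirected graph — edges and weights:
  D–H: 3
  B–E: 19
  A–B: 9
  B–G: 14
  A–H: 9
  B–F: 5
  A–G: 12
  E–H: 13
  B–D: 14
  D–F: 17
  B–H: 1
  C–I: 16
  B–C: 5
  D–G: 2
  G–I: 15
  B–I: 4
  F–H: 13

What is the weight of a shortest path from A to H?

Some routes from A to H:
A - B - H: 9 + 1 = 10
A - H: 9
A - G - D - H: 12 + 2 + 3 = 17
Shortest: 9.

9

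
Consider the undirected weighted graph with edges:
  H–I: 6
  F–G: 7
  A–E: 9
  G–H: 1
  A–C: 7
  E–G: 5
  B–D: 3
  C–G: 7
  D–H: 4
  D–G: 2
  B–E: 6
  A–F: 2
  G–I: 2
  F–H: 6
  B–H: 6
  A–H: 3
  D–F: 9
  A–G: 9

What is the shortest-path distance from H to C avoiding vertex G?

Comparing a few candidate routes:
H-D-F-A-C: 4 + 9 + 2 + 7 = 22
H-A-C: 3 + 7 = 10
H-F-A-C: 6 + 2 + 7 = 15
Shortest: 10.

10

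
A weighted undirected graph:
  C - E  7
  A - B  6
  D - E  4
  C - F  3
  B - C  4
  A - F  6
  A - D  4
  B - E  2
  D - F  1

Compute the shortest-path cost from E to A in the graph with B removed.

8

Paths from E to A avoiding B:
E→D→F→A: 4 + 1 + 6 = 11
E→C→F→A: 7 + 3 + 6 = 16
E→C→F→D→A: 7 + 3 + 1 + 4 = 15
E→D→A: 4 + 4 = 8
Shortest: 8.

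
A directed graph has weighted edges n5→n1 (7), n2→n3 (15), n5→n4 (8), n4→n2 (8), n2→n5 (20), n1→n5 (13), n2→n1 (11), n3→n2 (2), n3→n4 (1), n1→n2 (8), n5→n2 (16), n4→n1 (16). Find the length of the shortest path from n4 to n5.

28

Candidate routes:
n4-n2-n1-n5: 8 + 11 + 13 = 32
n4-n2-n5: 8 + 20 = 28
n4-n1-n5: 16 + 13 = 29
n4-n1-n2-n5: 16 + 8 + 20 = 44
Best route has total 28.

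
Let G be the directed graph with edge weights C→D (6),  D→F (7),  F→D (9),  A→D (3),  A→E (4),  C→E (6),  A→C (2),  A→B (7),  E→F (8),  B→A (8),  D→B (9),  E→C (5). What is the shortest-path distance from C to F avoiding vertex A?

13

Candidate routes:
C-E-F: 6 + 8 = 14
C-D-F: 6 + 7 = 13
Best route has total 13.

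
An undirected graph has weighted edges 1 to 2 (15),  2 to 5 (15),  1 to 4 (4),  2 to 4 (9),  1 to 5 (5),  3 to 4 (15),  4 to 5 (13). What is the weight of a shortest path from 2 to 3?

24

Candidate routes:
2 → 1 → 5 → 4 → 3: 15 + 5 + 13 + 15 = 48
2 → 5 → 1 → 4 → 3: 15 + 5 + 4 + 15 = 39
2 → 4 → 3: 9 + 15 = 24
2 → 1 → 4 → 3: 15 + 4 + 15 = 34
2 → 5 → 4 → 3: 15 + 13 + 15 = 43
Best route has total 24.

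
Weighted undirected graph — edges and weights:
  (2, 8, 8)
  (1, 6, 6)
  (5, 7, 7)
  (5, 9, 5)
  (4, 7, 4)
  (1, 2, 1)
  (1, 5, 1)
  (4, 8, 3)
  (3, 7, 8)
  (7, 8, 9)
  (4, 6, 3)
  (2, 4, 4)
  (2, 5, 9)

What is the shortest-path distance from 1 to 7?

Comparing a few candidate routes:
1-2-8-4-7: 1 + 8 + 3 + 4 = 16
1-5-7: 1 + 7 = 8
1-2-5-7: 1 + 9 + 7 = 17
1-2-4-7: 1 + 4 + 4 = 9
1-6-4-7: 6 + 3 + 4 = 13
Best route has total 8.

8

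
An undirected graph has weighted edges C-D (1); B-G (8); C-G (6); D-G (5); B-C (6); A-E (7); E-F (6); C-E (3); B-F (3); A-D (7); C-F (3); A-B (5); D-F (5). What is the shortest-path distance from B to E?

9

Checking several routes:
B → A → E: 5 + 7 = 12
B → C → E: 6 + 3 = 9
B → F → E: 3 + 6 = 9
B → F → D → C → E: 3 + 5 + 1 + 3 = 12
B → F → C → E: 3 + 3 + 3 = 9
The minimum is 9.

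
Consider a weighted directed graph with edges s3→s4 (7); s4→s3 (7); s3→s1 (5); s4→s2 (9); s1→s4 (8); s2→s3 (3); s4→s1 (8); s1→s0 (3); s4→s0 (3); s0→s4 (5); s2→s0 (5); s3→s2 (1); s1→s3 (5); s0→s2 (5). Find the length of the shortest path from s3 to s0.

6

A few of the s3→s0 routes:
s3 -> s1 -> s0: 5 + 3 = 8
s3 -> s2 -> s0: 1 + 5 = 6
s3 -> s1 -> s4 -> s0: 5 + 8 + 3 = 16
s3 -> s4 -> s0: 7 + 3 = 10
Best route has total 6.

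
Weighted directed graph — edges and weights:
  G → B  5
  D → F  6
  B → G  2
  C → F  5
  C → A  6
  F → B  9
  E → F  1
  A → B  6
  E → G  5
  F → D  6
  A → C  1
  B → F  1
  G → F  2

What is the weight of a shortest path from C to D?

Candidate routes:
C → A → B → F → D: 6 + 6 + 1 + 6 = 19
C → A → B → G → F → D: 6 + 6 + 2 + 2 + 6 = 22
C → F → D: 5 + 6 = 11
Best route has total 11.

11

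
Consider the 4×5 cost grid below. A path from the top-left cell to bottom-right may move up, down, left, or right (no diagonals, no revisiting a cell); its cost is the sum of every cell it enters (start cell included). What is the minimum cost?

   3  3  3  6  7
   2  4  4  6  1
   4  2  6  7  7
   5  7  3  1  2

23

One optimal route is r0c0 → r1c0 → r1c1 → r2c1 → r2c2 → r3c2 → r3c3 → r3c4.
Its cost is 3 + 2 + 4 + 2 + 6 + 3 + 1 + 2 = 23.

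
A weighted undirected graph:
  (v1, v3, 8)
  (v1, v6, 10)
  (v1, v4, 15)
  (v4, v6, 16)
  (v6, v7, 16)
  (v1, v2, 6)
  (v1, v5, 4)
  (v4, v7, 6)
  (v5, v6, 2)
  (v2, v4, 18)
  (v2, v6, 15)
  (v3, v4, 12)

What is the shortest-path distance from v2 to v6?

Comparing a few candidate routes:
v2 - v1 - v4 - v6: 6 + 15 + 16 = 37
v2 - v4 - v6: 18 + 16 = 34
v2 - v4 - v1 - v5 - v6: 18 + 15 + 4 + 2 = 39
v2 - v1 - v5 - v6: 6 + 4 + 2 = 12
v2 - v6: 15
v2 - v1 - v6: 6 + 10 = 16
Shortest: 12.

12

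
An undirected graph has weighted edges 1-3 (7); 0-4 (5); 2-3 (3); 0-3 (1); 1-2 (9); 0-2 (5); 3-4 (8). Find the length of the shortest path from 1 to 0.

A few of the 1→0 routes:
1 - 2 - 0: 9 + 5 = 14
1 - 3 - 0: 7 + 1 = 8
1 - 2 - 3 - 0: 9 + 3 + 1 = 13
1 - 3 - 2 - 0: 7 + 3 + 5 = 15
1 - 3 - 4 - 0: 7 + 8 + 5 = 20
Best route has total 8.

8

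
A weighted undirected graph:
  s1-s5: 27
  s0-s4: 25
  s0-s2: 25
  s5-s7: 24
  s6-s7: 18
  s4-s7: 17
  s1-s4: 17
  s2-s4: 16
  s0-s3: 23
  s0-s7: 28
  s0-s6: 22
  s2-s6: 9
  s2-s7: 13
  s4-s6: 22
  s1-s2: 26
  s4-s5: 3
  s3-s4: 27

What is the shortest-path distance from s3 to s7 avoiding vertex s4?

51

A few of the s3→s7 routes:
s3 → s0 → s6 → s7: 23 + 22 + 18 = 63
s3 → s0 → s7: 23 + 28 = 51
s3 → s0 → s2 → s7: 23 + 25 + 13 = 61
The minimum is 51.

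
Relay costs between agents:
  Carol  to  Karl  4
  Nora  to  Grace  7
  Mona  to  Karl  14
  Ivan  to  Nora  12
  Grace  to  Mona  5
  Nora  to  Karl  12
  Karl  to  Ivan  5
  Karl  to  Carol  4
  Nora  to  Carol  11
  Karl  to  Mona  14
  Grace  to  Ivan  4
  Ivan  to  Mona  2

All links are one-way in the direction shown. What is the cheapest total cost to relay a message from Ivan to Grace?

Candidate routes:
Ivan → Nora → Grace: 12 + 7 = 19
Best route has total 19.

19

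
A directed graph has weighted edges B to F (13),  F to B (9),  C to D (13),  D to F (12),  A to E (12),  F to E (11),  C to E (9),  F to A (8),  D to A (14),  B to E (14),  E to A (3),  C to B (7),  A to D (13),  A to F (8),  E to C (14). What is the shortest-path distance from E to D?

Paths from E to D:
E→C→D: 14 + 13 = 27
E→C→B→F→A→D: 14 + 7 + 13 + 8 + 13 = 55
E→A→D: 3 + 13 = 16
Best route has total 16.

16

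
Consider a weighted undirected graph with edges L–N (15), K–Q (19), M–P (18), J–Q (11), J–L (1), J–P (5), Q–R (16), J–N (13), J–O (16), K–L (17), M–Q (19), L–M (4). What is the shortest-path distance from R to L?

28

Some routes from R to L:
R-Q-M-L: 16 + 19 + 4 = 39
R-Q-J-L: 16 + 11 + 1 = 28
R-Q-K-L: 16 + 19 + 17 = 52
R-Q-J-P-M-L: 16 + 11 + 5 + 18 + 4 = 54
The minimum is 28.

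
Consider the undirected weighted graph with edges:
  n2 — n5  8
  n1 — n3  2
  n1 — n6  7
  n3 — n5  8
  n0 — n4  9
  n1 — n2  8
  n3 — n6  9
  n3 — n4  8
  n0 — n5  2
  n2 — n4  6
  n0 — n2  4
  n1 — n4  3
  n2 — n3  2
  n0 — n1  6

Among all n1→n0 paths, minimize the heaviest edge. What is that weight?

4

Comparing a few candidate routes:
n1 -> n0: max(6) = 6
n1 -> n4 -> n2 -> n0: max(3, 6, 4) = 6
n1 -> n3 -> n2 -> n0: max(2, 2, 4) = 4
Best route has worst link 4.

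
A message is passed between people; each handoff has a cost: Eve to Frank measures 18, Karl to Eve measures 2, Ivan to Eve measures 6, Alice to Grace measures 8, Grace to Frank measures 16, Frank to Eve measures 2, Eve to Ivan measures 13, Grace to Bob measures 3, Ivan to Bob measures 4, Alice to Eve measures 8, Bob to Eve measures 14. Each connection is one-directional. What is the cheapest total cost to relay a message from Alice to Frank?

24

Routes from Alice to Frank:
Alice→Grace→Bob→Eve→Frank: 8 + 3 + 14 + 18 = 43
Alice→Grace→Frank: 8 + 16 = 24
Alice→Eve→Frank: 8 + 18 = 26
The minimum is 24.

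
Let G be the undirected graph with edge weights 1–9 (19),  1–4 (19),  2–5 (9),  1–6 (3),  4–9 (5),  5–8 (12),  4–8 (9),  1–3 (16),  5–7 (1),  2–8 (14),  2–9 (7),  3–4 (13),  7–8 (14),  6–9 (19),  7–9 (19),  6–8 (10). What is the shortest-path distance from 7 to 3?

35

Checking several routes:
7-8-4-3: 14 + 9 + 13 = 36
7-5-8-4-3: 1 + 12 + 9 + 13 = 35
7-5-8-6-1-3: 1 + 12 + 10 + 3 + 16 = 42
7-5-2-9-4-3: 1 + 9 + 7 + 5 + 13 = 35
7-9-4-3: 19 + 5 + 13 = 37
The minimum is 35.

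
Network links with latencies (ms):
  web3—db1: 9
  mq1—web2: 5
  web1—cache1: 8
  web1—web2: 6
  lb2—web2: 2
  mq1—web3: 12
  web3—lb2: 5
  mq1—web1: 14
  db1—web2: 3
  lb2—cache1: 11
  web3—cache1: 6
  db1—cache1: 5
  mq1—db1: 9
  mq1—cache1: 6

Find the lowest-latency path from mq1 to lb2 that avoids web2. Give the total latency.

17

Comparing a few candidate routes:
mq1 -> cache1 -> lb2: 6 + 11 = 17
mq1 -> cache1 -> web3 -> lb2: 6 + 6 + 5 = 17
mq1 -> db1 -> web3 -> lb2: 9 + 9 + 5 = 23
mq1 -> web3 -> lb2: 12 + 5 = 17
Shortest: 17 ms.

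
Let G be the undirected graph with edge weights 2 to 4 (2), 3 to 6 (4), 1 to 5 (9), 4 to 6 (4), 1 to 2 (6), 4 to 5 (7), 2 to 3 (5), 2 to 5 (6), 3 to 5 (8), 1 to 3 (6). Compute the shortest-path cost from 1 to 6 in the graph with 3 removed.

Checking several routes:
1 → 2 → 4 → 6: 6 + 2 + 4 = 12
1 → 5 → 2 → 4 → 6: 9 + 6 + 2 + 4 = 21
1 → 5 → 4 → 6: 9 + 7 + 4 = 20
Best route has total 12.

12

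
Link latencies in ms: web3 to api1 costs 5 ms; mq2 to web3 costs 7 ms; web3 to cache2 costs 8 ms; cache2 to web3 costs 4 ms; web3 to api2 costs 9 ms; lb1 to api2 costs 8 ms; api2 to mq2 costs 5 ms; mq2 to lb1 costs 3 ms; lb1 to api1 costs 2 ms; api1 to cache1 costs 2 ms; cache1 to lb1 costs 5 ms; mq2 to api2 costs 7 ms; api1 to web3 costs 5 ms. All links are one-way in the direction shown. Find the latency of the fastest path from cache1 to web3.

Routes from cache1 to web3:
cache1→lb1→api1→web3: 5 + 2 + 5 = 12
cache1→lb1→api2→mq2→web3: 5 + 8 + 5 + 7 = 25
Best route has total 12 ms.

12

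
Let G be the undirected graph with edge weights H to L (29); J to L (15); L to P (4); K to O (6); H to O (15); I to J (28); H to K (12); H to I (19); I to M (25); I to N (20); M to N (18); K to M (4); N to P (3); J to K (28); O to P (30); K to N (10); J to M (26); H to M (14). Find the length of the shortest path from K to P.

13

Comparing a few candidate routes:
K-M-N-P: 4 + 18 + 3 = 25
K-H-M-N-P: 12 + 14 + 18 + 3 = 47
K-H-L-P: 12 + 29 + 4 = 45
K-O-P: 6 + 30 = 36
K-J-L-P: 28 + 15 + 4 = 47
K-N-P: 10 + 3 = 13
Shortest: 13.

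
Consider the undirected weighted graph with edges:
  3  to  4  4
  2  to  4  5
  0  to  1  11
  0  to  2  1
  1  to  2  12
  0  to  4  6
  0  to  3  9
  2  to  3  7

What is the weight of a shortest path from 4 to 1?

17

A few of the 4→1 routes:
4-3-2-0-1: 4 + 7 + 1 + 11 = 23
4-0-2-1: 6 + 1 + 12 = 19
4-2-0-1: 5 + 1 + 11 = 17
4-0-1: 6 + 11 = 17
4-2-1: 5 + 12 = 17
4-3-2-1: 4 + 7 + 12 = 23
Best route has total 17.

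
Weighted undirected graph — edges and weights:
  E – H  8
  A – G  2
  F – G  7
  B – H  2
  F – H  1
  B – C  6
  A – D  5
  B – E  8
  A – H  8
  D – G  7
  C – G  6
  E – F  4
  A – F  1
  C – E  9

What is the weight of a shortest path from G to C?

6

Checking several routes:
G -> A -> F -> H -> B -> C: 2 + 1 + 1 + 2 + 6 = 12
G -> A -> F -> E -> C: 2 + 1 + 4 + 9 = 16
G -> A -> H -> B -> C: 2 + 8 + 2 + 6 = 18
G -> C: 6
G -> F -> E -> C: 7 + 4 + 9 = 20
G -> F -> H -> B -> C: 7 + 1 + 2 + 6 = 16
The minimum is 6.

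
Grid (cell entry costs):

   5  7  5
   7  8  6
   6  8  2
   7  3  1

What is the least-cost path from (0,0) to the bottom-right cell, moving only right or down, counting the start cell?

26

Best path: r0c0 → r0c1 → r0c2 → r1c2 → r2c2 → r3c2
Cost: 5 + 7 + 5 + 6 + 2 + 1 = 26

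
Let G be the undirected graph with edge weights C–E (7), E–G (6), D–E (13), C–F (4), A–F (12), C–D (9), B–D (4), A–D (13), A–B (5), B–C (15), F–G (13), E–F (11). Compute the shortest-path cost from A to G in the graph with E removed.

Candidate routes:
A -> D -> B -> C -> F -> G: 13 + 4 + 15 + 4 + 13 = 49
A -> D -> C -> F -> G: 13 + 9 + 4 + 13 = 39
A -> F -> G: 12 + 13 = 25
A -> B -> D -> C -> F -> G: 5 + 4 + 9 + 4 + 13 = 35
A -> B -> C -> F -> G: 5 + 15 + 4 + 13 = 37
Best route has total 25.

25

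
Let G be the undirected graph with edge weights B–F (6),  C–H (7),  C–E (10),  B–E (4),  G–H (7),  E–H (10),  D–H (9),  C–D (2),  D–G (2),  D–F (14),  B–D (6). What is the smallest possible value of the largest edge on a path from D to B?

6

Some routes from D to B:
D → C → E → B: max(2, 10, 4) = 10
D → G → H → E → B: max(2, 7, 10, 4) = 10
D → G → H → C → E → B: max(2, 7, 7, 10, 4) = 10
D → B: max(6) = 6
D → C → H → E → B: max(2, 7, 10, 4) = 10
The minimum achievable maximum is 6.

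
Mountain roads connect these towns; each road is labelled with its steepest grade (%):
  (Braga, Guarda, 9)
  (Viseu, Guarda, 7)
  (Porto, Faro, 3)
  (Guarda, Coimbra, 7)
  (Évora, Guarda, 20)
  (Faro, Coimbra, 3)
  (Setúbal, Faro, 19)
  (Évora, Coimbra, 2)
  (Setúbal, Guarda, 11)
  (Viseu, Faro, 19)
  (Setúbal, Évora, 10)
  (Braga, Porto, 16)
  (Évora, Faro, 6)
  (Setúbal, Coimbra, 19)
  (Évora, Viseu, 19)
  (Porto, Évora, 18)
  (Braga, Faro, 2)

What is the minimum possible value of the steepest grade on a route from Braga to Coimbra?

A few of the Braga→Coimbra routes:
Braga-Guarda-Setúbal-Évora-Faro-Coimbra: max(9, 11, 10, 6, 3) = 11
Braga-Faro-Évora-Coimbra: max(2, 6, 2) = 6
Braga-Guarda-Coimbra: max(9, 7) = 9
Braga-Faro-Coimbra: max(2, 3) = 3
Braga-Guarda-Setúbal-Évora-Coimbra: max(9, 11, 10, 2) = 11
Smallest bottleneck: 3%.

3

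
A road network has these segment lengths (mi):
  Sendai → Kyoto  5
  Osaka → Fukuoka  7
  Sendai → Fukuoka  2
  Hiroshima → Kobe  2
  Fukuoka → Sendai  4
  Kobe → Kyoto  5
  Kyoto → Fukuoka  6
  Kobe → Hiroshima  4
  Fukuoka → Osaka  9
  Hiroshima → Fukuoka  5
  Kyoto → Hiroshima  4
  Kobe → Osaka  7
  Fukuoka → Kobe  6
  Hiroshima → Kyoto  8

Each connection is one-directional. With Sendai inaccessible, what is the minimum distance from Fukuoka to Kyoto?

11

Paths from Fukuoka to Kyoto avoiding Sendai:
Fukuoka→Kobe→Hiroshima→Kyoto: 6 + 4 + 8 = 18
Fukuoka→Kobe→Kyoto: 6 + 5 = 11
Shortest: 11 mi.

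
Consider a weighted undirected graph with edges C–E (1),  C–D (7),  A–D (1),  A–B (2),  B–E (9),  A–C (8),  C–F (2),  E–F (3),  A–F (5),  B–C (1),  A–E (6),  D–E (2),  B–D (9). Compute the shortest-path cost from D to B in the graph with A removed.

Some routes from D to B avoiding A:
D → C → B: 7 + 1 = 8
D → E → C → B: 2 + 1 + 1 = 4
D → E → F → C → B: 2 + 3 + 2 + 1 = 8
Best route has total 4.

4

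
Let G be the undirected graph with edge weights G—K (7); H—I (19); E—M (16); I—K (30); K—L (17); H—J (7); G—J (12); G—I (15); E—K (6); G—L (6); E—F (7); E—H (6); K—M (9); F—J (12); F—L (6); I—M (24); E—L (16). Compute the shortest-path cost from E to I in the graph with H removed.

28

Some routes from E to I avoiding H:
E-F-L-G-I: 7 + 6 + 6 + 15 = 34
E-K-I: 6 + 30 = 36
E-K-G-I: 6 + 7 + 15 = 28
Shortest: 28.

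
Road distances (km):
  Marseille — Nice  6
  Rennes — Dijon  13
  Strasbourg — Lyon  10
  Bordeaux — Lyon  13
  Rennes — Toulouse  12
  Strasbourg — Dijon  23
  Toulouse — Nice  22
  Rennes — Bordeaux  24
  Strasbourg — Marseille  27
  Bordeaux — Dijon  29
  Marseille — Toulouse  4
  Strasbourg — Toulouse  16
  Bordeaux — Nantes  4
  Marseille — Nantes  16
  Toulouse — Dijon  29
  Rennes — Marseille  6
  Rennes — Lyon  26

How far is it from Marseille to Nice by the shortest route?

6

Checking several routes:
Marseille → Nice: 6
Marseille → Rennes → Toulouse → Nice: 6 + 12 + 22 = 40
Marseille → Strasbourg → Toulouse → Nice: 27 + 16 + 22 = 65
Marseille → Toulouse → Nice: 4 + 22 = 26
Best route has total 6 km.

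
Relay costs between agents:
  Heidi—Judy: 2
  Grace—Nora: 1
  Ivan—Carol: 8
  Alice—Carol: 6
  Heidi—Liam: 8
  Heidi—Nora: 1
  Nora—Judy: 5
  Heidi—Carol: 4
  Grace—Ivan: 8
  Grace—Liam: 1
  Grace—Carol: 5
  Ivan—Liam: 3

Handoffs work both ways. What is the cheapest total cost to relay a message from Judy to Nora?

3

Checking several routes:
Judy→Heidi→Nora: 2 + 1 = 3
Judy→Nora: 5
Judy→Heidi→Carol→Ivan→Liam→Grace→Nora: 2 + 4 + 8 + 3 + 1 + 1 = 19
Judy→Heidi→Carol→Grace→Nora: 2 + 4 + 5 + 1 = 12
Judy→Heidi→Liam→Grace→Nora: 2 + 8 + 1 + 1 = 12
The minimum is 3.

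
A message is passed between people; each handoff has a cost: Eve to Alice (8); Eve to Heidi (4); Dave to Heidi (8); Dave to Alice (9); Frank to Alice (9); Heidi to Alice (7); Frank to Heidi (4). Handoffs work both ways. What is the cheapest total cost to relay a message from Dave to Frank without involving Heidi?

Paths from Dave to Frank avoiding Heidi:
Dave - Alice - Frank: 9 + 9 = 18
The minimum is 18.

18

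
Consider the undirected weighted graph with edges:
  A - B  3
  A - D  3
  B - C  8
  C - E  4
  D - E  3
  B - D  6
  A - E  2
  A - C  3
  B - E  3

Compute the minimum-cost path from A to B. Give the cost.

3

Comparing a few candidate routes:
A -> E -> B: 2 + 3 = 5
A -> B: 3
A -> D -> E -> B: 3 + 3 + 3 = 9
Best route has total 3.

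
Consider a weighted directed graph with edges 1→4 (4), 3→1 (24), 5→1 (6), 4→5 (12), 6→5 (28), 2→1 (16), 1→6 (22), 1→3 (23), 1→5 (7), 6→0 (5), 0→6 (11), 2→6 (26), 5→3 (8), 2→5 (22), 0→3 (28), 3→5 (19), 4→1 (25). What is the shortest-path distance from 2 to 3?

30

Some routes from 2 to 3:
2-1-5-3: 16 + 7 + 8 = 31
2-1-4-5-3: 16 + 4 + 12 + 8 = 40
2-5-3: 22 + 8 = 30
2-5-1-3: 22 + 6 + 23 = 51
2-1-3: 16 + 23 = 39
The minimum is 30.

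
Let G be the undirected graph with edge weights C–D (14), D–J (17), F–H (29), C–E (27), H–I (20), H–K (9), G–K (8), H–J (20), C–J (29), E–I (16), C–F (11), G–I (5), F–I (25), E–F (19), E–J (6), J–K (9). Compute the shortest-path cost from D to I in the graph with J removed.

50

Checking several routes:
D→C→E→I: 14 + 27 + 16 = 57
D→C→F→H→I: 14 + 11 + 29 + 20 = 74
D→C→F→E→I: 14 + 11 + 19 + 16 = 60
D→C→F→H→K→G→I: 14 + 11 + 29 + 9 + 8 + 5 = 76
D→C→F→I: 14 + 11 + 25 = 50
The minimum is 50.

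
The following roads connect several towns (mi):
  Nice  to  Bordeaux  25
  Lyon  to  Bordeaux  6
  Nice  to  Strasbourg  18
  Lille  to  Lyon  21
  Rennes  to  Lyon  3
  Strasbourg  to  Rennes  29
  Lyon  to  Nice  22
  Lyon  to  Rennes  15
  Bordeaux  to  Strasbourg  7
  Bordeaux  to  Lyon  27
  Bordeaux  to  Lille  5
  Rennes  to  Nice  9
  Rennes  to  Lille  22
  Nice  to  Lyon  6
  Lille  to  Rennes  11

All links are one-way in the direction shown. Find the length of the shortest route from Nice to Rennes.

Some routes from Nice to Rennes:
Nice → Strasbourg → Rennes: 18 + 29 = 47
Nice → Lyon → Bordeaux → Strasbourg → Rennes: 6 + 6 + 7 + 29 = 48
Nice → Bordeaux → Strasbourg → Rennes: 25 + 7 + 29 = 61
Nice → Lyon → Rennes: 6 + 15 = 21
Nice → Lyon → Bordeaux → Lille → Rennes: 6 + 6 + 5 + 11 = 28
Nice → Bordeaux → Lille → Rennes: 25 + 5 + 11 = 41
The minimum is 21 mi.

21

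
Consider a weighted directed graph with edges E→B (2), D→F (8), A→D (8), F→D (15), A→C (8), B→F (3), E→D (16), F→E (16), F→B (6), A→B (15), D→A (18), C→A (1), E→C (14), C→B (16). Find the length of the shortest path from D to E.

24

Candidate routes:
D-A-C-B-F-E: 18 + 8 + 16 + 3 + 16 = 61
D-A-B-F-E: 18 + 15 + 3 + 16 = 52
D-F-E: 8 + 16 = 24
Best route has total 24.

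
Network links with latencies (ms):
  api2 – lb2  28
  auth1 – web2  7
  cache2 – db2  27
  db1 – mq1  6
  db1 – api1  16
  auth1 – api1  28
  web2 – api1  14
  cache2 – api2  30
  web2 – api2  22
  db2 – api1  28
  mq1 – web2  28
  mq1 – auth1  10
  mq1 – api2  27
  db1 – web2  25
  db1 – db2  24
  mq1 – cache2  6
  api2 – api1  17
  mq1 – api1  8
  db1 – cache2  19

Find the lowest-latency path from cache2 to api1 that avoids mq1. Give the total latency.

A few of the cache2→api1 routes:
cache2-api2-api1: 30 + 17 = 47
cache2-db1-web2-api1: 19 + 25 + 14 = 58
cache2-db2-api1: 27 + 28 = 55
cache2-db1-api1: 19 + 16 = 35
Shortest: 35 ms.

35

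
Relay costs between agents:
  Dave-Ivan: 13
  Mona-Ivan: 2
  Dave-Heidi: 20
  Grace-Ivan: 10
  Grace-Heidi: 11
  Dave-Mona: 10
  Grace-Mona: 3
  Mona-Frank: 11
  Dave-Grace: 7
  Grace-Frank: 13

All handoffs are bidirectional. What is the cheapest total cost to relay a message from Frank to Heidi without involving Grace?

Candidate routes:
Frank → Mona → Ivan → Dave → Heidi: 11 + 2 + 13 + 20 = 46
Frank → Mona → Dave → Heidi: 11 + 10 + 20 = 41
Shortest: 41.

41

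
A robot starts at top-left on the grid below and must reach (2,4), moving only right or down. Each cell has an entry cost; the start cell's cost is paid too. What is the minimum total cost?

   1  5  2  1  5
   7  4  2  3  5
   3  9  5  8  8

25

Take [0,0]→[0,1]→[0,2]→[0,3]→[1,3]→[1,4]→[2,4] for a total of 1 + 5 + 2 + 1 + 3 + 5 + 8 = 25.
For comparison, the top-then-right route costs 27.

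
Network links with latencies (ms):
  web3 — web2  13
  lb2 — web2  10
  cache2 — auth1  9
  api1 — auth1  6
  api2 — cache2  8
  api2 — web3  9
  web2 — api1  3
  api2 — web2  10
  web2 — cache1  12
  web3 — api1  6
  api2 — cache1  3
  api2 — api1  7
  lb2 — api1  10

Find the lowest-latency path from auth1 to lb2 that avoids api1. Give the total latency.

Paths from auth1 to lb2 avoiding api1:
auth1 - cache2 - api2 - web3 - web2 - lb2: 9 + 8 + 9 + 13 + 10 = 49
auth1 - cache2 - api2 - cache1 - web2 - lb2: 9 + 8 + 3 + 12 + 10 = 42
auth1 - cache2 - api2 - web2 - lb2: 9 + 8 + 10 + 10 = 37
The minimum is 37 ms.

37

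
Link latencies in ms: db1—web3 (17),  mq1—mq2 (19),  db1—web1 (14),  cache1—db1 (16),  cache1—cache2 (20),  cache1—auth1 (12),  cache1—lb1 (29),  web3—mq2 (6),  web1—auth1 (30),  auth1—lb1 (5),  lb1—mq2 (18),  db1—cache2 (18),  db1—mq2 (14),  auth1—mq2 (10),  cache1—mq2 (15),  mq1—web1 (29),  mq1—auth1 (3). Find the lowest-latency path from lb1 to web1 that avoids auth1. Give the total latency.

46

Some routes from lb1 to web1 avoiding auth1:
lb1 - mq2 - web3 - db1 - web1: 18 + 6 + 17 + 14 = 55
lb1 - cache1 - db1 - web1: 29 + 16 + 14 = 59
lb1 - mq2 - db1 - web1: 18 + 14 + 14 = 46
Shortest: 46 ms.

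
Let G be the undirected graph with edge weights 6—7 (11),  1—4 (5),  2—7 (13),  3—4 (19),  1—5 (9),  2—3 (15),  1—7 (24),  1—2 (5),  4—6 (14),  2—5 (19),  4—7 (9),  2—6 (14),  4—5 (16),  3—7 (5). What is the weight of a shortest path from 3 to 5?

28

A few of the 3→5 routes:
3→7→2→1→5: 5 + 13 + 5 + 9 = 32
3→2→5: 15 + 19 = 34
3→2→1→5: 15 + 5 + 9 = 29
3→7→4→5: 5 + 9 + 16 = 30
3→7→4→1→5: 5 + 9 + 5 + 9 = 28
3→4→1→5: 19 + 5 + 9 = 33
Best route has total 28.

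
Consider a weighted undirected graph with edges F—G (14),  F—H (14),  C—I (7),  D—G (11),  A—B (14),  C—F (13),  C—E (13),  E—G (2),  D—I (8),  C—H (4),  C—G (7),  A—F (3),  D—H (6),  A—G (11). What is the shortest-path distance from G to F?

14

Checking several routes:
G-A-F: 11 + 3 = 14
G-F: 14
G-C-F: 7 + 13 = 20
Shortest: 14.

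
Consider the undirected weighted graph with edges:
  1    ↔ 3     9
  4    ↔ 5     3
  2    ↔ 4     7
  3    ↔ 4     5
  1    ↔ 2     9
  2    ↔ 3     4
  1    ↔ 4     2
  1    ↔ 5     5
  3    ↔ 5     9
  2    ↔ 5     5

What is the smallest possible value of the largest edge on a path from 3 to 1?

5

Some routes from 3 to 1:
3 -> 4 -> 1: max(5, 2) = 5
3 -> 2 -> 4 -> 5 -> 1: max(4, 7, 3, 5) = 7
3 -> 2 -> 5 -> 4 -> 1: max(4, 5, 3, 2) = 5
3 -> 2 -> 5 -> 1: max(4, 5, 5) = 5
3 -> 4 -> 5 -> 1: max(5, 3, 5) = 5
3 -> 2 -> 4 -> 1: max(4, 7, 2) = 7
Smallest bottleneck: 5.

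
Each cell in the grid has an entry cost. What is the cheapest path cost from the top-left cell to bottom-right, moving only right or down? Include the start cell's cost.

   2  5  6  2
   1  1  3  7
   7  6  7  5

Cheapest: r0c0 r1c0 r1c1 r1c2 r1c3 r2c3
  2 + 1 + 1 + 3 + 7 + 5 = 19
For comparison, the top-then-right route costs 27.

19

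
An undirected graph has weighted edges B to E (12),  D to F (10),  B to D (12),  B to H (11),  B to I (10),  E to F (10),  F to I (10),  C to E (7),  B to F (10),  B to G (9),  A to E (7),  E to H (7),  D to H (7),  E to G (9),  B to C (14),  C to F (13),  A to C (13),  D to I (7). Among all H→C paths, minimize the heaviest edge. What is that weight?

7

Some routes from H to C:
H -> D -> I -> B -> F -> E -> C: max(7, 7, 10, 10, 10, 7) = 10
H -> E -> C: max(7, 7) = 7
H -> D -> I -> B -> G -> E -> C: max(7, 7, 10, 9, 9, 7) = 10
H -> D -> I -> F -> E -> C: max(7, 7, 10, 10, 7) = 10
The minimum achievable maximum is 7.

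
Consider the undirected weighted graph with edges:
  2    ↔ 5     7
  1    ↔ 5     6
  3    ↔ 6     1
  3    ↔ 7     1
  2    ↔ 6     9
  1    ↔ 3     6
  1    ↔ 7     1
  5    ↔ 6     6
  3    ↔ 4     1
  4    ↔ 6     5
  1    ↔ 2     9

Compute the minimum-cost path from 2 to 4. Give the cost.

11

A few of the 2→4 routes:
2 - 5 - 6 - 3 - 4: 7 + 6 + 1 + 1 = 15
2 - 6 - 3 - 4: 9 + 1 + 1 = 11
2 - 6 - 4: 9 + 5 = 14
2 - 1 - 7 - 3 - 4: 9 + 1 + 1 + 1 = 12
The minimum is 11.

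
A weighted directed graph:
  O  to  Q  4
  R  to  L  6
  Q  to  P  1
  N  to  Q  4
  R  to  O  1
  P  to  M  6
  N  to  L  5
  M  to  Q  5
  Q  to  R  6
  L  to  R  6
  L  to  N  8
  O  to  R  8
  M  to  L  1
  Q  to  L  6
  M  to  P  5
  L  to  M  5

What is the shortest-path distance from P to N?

Candidate routes:
P - M - Q - L - N: 6 + 5 + 6 + 8 = 25
P - M - L - N: 6 + 1 + 8 = 15
P - M - Q - R - L - N: 6 + 5 + 6 + 6 + 8 = 31
Shortest: 15.

15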